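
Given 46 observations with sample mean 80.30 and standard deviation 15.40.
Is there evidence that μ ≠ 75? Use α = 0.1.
One-sample t-test:
H₀: μ = 75
H₁: μ ≠ 75
df = n - 1 = 45
t = (x̄ - μ₀) / (s/√n) = (80.30 - 75) / (15.40/√46) = 2.334
p-value = 0.0241

Since p-value < α = 0.1, we reject H₀.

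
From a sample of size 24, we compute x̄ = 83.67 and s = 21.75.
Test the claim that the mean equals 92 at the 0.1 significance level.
One-sample t-test:
H₀: μ = 92
H₁: μ ≠ 92
df = n - 1 = 23
t = (x̄ - μ₀) / (s/√n) = (83.67 - 92) / (21.75/√24) = -1.876
p-value = 0.0734

Since p-value < α = 0.1, we reject H₀.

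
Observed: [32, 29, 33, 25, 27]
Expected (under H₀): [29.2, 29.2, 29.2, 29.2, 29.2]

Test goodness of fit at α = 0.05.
Chi-square goodness of fit test:
H₀: observed counts match expected distribution
H₁: observed counts differ from expected distribution
df = k - 1 = 4
χ² = Σ(O - E)²/E
   = (32 - 29.2)²/29.2 + (29 - 29.2)²/29.2 + (33 - 29.2)²/29.2 + (25 - 29.2)²/29.2 + (27 - 29.2)²/29.2
   = 0.268 + 0.001 + 0.495 + 0.604 + 0.166
   = 1.53
p-value = 0.8206

Since p-value > α = 0.05, we fail to reject H₀.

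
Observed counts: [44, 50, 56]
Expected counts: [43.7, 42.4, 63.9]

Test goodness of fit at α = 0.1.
Chi-square goodness of fit test:
H₀: observed counts match expected distribution
H₁: observed counts differ from expected distribution
df = k - 1 = 2
χ² = Σ(O - E)²/E
   = (44 - 43.7)²/43.7 + (50 - 42.4)²/42.4 + (56 - 63.9)²/63.9
   = 0.002 + 1.362 + 0.977
   = 2.34
p-value = 0.3102

Since p-value > α = 0.1, we fail to reject H₀.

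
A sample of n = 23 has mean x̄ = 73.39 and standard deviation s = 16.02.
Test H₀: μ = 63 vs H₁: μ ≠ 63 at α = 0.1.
One-sample t-test:
H₀: μ = 63
H₁: μ ≠ 63
df = n - 1 = 22
t = (x̄ - μ₀) / (s/√n) = (73.39 - 63) / (16.02/√23) = 3.110
p-value = 0.0051

Since p-value < α = 0.1, we reject H₀.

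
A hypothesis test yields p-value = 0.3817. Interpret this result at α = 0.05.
Since p = 0.3817 > α = 0.05, fail to reject H₀.
There is insufficient evidence to reject the null hypothesis; the result is not statistically significant at the 0.05 level.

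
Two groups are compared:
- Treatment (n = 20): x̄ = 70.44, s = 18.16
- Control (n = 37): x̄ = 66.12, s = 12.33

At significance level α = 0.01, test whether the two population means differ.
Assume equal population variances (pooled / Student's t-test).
Student's two-sample t-test (equal variances):
H₀: μ₁ = μ₂
H₁: μ₁ ≠ μ₂
df = n₁ + n₂ - 2 = 55
Pooled variance s_p² = [(n₁-1)s₁² + (n₂-1)s₂²] / (n₁ + n₂ - 2) = [(19)(18.16²) + (36)(12.33²)] / 55 = 213.4358
SE = √(s_p²(1/n₁ + 1/n₂)) = √(213.4358 × (1/20 + 1/37)) = 4.0547
t = (x̄₁ - x̄₂) / SE = (70.44 - 66.12) / 4.0547 = 4.32 / 4.0547 = 1.065
p-value = 0.2913

Since p-value > α = 0.01, we fail to reject H₀.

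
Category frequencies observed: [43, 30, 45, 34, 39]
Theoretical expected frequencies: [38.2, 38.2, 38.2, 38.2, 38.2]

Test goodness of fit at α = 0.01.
Chi-square goodness of fit test:
H₀: observed counts match expected distribution
H₁: observed counts differ from expected distribution
df = k - 1 = 4
χ² = Σ(O - E)²/E
   = (43 - 38.2)²/38.2 + (30 - 38.2)²/38.2 + (45 - 38.2)²/38.2 + (34 - 38.2)²/38.2 + (39 - 38.2)²/38.2
   = 0.603 + 1.760 + 1.210 + 0.462 + 0.017
   = 4.05
p-value = 0.3990

Since p-value > α = 0.01, we fail to reject H₀.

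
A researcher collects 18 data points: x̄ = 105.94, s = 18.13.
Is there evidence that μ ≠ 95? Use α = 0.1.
One-sample t-test:
H₀: μ = 95
H₁: μ ≠ 95
df = n - 1 = 17
t = (x̄ - μ₀) / (s/√n) = (105.94 - 95) / (18.13/√18) = 2.560
p-value = 0.0203

Since p-value < α = 0.1, we reject H₀.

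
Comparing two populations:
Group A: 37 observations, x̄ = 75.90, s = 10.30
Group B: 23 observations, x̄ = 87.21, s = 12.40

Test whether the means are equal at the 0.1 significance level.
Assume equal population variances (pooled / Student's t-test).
Student's two-sample t-test (equal variances):
H₀: μ₁ = μ₂
H₁: μ₁ ≠ μ₂
df = n₁ + n₂ - 2 = 58
Pooled variance s_p² = [(n₁-1)s₁² + (n₂-1)s₂²] / (n₁ + n₂ - 2) = [(36)(10.30²) + (22)(12.40²)] / 58 = 124.1717
SE = √(s_p²(1/n₁ + 1/n₂)) = √(124.1717 × (1/37 + 1/23)) = 2.9588
t = (x̄₁ - x̄₂) / SE = (75.90 - 87.21) / 2.9588 = -11.31 / 2.9588 = -3.822
p-value = 0.0003

Since p-value < α = 0.1, we reject H₀.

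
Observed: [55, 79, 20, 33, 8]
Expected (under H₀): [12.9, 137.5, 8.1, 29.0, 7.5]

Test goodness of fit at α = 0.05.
Chi-square goodness of fit test:
H₀: observed counts match expected distribution
H₁: observed counts differ from expected distribution
df = k - 1 = 4
χ² = Σ(O - E)²/E
   = (55 - 12.9)²/12.9 + (79 - 137.5)²/137.5 + (20 - 8.1)²/8.1 + (33 - 29.0)²/29.0 + (8 - 7.5)²/7.5
   = 137.396 + 24.889 + 17.483 + 0.552 + 0.033
   = 180.35
p-value < 0.0001

Since p-value < α = 0.05, we reject H₀.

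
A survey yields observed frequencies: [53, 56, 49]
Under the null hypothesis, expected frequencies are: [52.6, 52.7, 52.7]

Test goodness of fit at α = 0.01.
Chi-square goodness of fit test:
H₀: observed counts match expected distribution
H₁: observed counts differ from expected distribution
df = k - 1 = 2
χ² = Σ(O - E)²/E
   = (53 - 52.6)²/52.6 + (56 - 52.7)²/52.7 + (49 - 52.7)²/52.7
   = 0.003 + 0.207 + 0.260
   = 0.47
p-value = 0.7908

Since p-value > α = 0.01, we fail to reject H₀.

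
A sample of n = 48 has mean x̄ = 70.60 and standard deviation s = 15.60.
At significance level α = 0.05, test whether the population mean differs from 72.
One-sample t-test:
H₀: μ = 72
H₁: μ ≠ 72
df = n - 1 = 47
t = (x̄ - μ₀) / (s/√n) = (70.60 - 72) / (15.60/√48) = -0.622
p-value = 0.5371

Since p-value > α = 0.05, we fail to reject H₀.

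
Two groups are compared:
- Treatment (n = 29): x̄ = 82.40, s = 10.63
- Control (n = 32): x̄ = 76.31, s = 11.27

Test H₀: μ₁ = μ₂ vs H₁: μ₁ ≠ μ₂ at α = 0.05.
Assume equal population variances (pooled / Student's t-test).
Student's two-sample t-test (equal variances):
H₀: μ₁ = μ₂
H₁: μ₁ ≠ μ₂
df = n₁ + n₂ - 2 = 59
Pooled variance s_p² = [(n₁-1)s₁² + (n₂-1)s₂²] / (n₁ + n₂ - 2) = [(28)(10.63²) + (31)(11.27²)] / 59 = 120.3612
SE = √(s_p²(1/n₁ + 1/n₂)) = √(120.3612 × (1/29 + 1/32)) = 2.8128
t = (x̄₁ - x̄₂) / SE = (82.40 - 76.31) / 2.8128 = 6.09 / 2.8128 = 2.165
p-value = 0.0344

Since p-value < α = 0.05, we reject H₀.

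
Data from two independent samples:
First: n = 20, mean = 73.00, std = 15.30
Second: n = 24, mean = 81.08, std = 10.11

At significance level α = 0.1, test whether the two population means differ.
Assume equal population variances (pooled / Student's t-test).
Student's two-sample t-test (equal variances):
H₀: μ₁ = μ₂
H₁: μ₁ ≠ μ₂
df = n₁ + n₂ - 2 = 42
Pooled variance s_p² = [(n₁-1)s₁² + (n₂-1)s₂²] / (n₁ + n₂ - 2) = [(19)(15.30²) + (23)(10.11²)] / 42 = 161.8712
SE = √(s_p²(1/n₁ + 1/n₂)) = √(161.8712 × (1/20 + 1/24)) = 3.8520
t = (x̄₁ - x̄₂) / SE = (73.00 - 81.08) / 3.8520 = -8.08 / 3.8520 = -2.098
p-value = 0.0420

Since p-value < α = 0.1, we reject H₀.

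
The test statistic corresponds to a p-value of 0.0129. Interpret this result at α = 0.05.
Since p = 0.0129 < α = 0.05, reject H₀.
There is sufficient evidence to reject the null hypothesis; the result is statistically significant at the 0.05 level.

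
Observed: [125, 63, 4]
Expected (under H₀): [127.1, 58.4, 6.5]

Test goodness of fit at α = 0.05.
Chi-square goodness of fit test:
H₀: observed counts match expected distribution
H₁: observed counts differ from expected distribution
df = k - 1 = 2
χ² = Σ(O - E)²/E
   = (125 - 127.1)²/127.1 + (63 - 58.4)²/58.4 + (4 - 6.5)²/6.5
   = 0.035 + 0.362 + 0.962
   = 1.36
p-value = 0.5070

Since p-value > α = 0.05, we fail to reject H₀.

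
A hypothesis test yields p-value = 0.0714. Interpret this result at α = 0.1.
Since p = 0.0714 < α = 0.1, reject H₀.
There is sufficient evidence to reject the null hypothesis; the result is statistically significant at the 0.1 level.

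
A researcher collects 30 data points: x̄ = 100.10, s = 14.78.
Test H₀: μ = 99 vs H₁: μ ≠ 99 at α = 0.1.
One-sample t-test:
H₀: μ = 99
H₁: μ ≠ 99
df = n - 1 = 29
t = (x̄ - μ₀) / (s/√n) = (100.10 - 99) / (14.78/√30) = 0.408
p-value = 0.6865

Since p-value > α = 0.1, we fail to reject H₀.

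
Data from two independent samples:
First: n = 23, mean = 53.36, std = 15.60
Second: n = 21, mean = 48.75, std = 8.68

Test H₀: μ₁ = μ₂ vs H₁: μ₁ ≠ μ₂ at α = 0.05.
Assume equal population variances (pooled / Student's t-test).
Student's two-sample t-test (equal variances):
H₀: μ₁ = μ₂
H₁: μ₁ ≠ μ₂
df = n₁ + n₂ - 2 = 42
Pooled variance s_p² = [(n₁-1)s₁² + (n₂-1)s₂²] / (n₁ + n₂ - 2) = [(22)(15.60²) + (20)(8.68²)] / 42 = 163.3516
SE = √(s_p²(1/n₁ + 1/n₂)) = √(163.3516 × (1/23 + 1/21)) = 3.8576
t = (x̄₁ - x̄₂) / SE = (53.36 - 48.75) / 3.8576 = 4.61 / 3.8576 = 1.195
p-value = 0.2388

Since p-value > α = 0.05, we fail to reject H₀.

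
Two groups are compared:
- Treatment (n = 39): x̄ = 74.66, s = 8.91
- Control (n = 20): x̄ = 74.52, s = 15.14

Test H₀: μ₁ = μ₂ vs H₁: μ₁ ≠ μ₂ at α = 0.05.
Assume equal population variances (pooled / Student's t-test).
Student's two-sample t-test (equal variances):
H₀: μ₁ = μ₂
H₁: μ₁ ≠ μ₂
df = n₁ + n₂ - 2 = 57
Pooled variance s_p² = [(n₁-1)s₁² + (n₂-1)s₂²] / (n₁ + n₂ - 2) = [(38)(8.91²) + (19)(15.14²)] / 57 = 129.3319
SE = √(s_p²(1/n₁ + 1/n₂)) = √(129.3319 × (1/39 + 1/20)) = 3.1277
t = (x̄₁ - x̄₂) / SE = (74.66 - 74.52) / 3.1277 = 0.14 / 3.1277 = 0.045
p-value = 0.9645

Since p-value > α = 0.05, we fail to reject H₀.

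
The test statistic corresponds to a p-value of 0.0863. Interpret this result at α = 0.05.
Since p = 0.0863 > α = 0.05, fail to reject H₀.
There is insufficient evidence to reject the null hypothesis; the result is not statistically significant at the 0.05 level.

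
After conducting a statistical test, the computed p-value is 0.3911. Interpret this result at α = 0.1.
Since p = 0.3911 > α = 0.1, fail to reject H₀.
There is insufficient evidence to reject the null hypothesis; the result is not statistically significant at the 0.1 level.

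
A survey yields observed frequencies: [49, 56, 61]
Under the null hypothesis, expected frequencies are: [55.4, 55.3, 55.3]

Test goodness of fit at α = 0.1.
Chi-square goodness of fit test:
H₀: observed counts match expected distribution
H₁: observed counts differ from expected distribution
df = k - 1 = 2
χ² = Σ(O - E)²/E
   = (49 - 55.4)²/55.4 + (56 - 55.3)²/55.3 + (61 - 55.3)²/55.3
   = 0.739 + 0.009 + 0.588
   = 1.34
p-value = 0.5128

Since p-value > α = 0.1, we fail to reject H₀.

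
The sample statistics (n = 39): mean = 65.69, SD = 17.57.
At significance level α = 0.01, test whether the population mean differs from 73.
One-sample t-test:
H₀: μ = 73
H₁: μ ≠ 73
df = n - 1 = 38
t = (x̄ - μ₀) / (s/√n) = (65.69 - 73) / (17.57/√39) = -2.598
p-value = 0.0133

Since p-value > α = 0.01, we fail to reject H₀.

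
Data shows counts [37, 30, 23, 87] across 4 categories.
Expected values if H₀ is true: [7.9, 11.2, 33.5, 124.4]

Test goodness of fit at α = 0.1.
Chi-square goodness of fit test:
H₀: observed counts match expected distribution
H₁: observed counts differ from expected distribution
df = k - 1 = 3
χ² = Σ(O - E)²/E
   = (37 - 7.9)²/7.9 + (30 - 11.2)²/11.2 + (23 - 33.5)²/33.5 + (87 - 124.4)²/124.4
   = 107.191 + 31.557 + 3.291 + 11.244
   = 153.28
p-value < 0.0001

Since p-value < α = 0.1, we reject H₀.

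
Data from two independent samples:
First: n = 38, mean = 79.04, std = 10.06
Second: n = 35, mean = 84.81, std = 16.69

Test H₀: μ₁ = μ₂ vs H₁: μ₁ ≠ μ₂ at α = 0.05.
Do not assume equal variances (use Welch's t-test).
Welch's two-sample t-test:
H₀: μ₁ = μ₂
H₁: μ₁ ≠ μ₂
s₁²/n₁ = 10.06²/38 = 2.6633,  s₂²/n₂ = 16.69²/35 = 7.9587
SE = √(s₁²/n₁ + s₂²/n₂) = √(2.6633 + 7.9587) = 3.2591
df (Welch-Satterthwaite) = (s₁²/n₁ + s₂²/n₂)² / [(s₁²/n₁)²/(n₁-1) + (s₂²/n₂)²/(n₂-1)] ≈ 54.91
t = (x̄₁ - x̄₂) / SE = (79.04 - 84.81) / 3.2591 = -5.77 / 3.2591 = -1.770
p-value = 0.0822

Since p-value > α = 0.05, we fail to reject H₀.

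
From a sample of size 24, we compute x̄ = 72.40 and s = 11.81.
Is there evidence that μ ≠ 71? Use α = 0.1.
One-sample t-test:
H₀: μ = 71
H₁: μ ≠ 71
df = n - 1 = 23
t = (x̄ - μ₀) / (s/√n) = (72.40 - 71) / (11.81/√24) = 0.581
p-value = 0.5671

Since p-value > α = 0.1, we fail to reject H₀.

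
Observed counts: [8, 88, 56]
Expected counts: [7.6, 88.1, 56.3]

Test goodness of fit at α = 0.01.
Chi-square goodness of fit test:
H₀: observed counts match expected distribution
H₁: observed counts differ from expected distribution
df = k - 1 = 2
χ² = Σ(O - E)²/E
   = (8 - 7.6)²/7.6 + (88 - 88.1)²/88.1 + (56 - 56.3)²/56.3
   = 0.021 + 0.000 + 0.002
   = 0.02
p-value = 0.9887

Since p-value > α = 0.01, we fail to reject H₀.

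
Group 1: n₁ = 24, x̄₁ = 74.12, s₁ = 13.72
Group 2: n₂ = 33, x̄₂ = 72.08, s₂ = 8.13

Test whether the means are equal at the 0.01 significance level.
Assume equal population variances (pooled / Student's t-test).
Student's two-sample t-test (equal variances):
H₀: μ₁ = μ₂
H₁: μ₁ ≠ μ₂
df = n₁ + n₂ - 2 = 55
Pooled variance s_p² = [(n₁-1)s₁² + (n₂-1)s₂²] / (n₁ + n₂ - 2) = [(23)(13.72²) + (32)(8.13²)] / 55 = 117.1743
SE = √(s_p²(1/n₁ + 1/n₂)) = √(117.1743 × (1/24 + 1/33)) = 2.9040
t = (x̄₁ - x̄₂) / SE = (74.12 - 72.08) / 2.9040 = 2.04 / 2.9040 = 0.702
p-value = 0.4853

Since p-value > α = 0.01, we fail to reject H₀.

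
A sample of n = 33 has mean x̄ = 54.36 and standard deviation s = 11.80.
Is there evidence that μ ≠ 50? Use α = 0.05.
One-sample t-test:
H₀: μ = 50
H₁: μ ≠ 50
df = n - 1 = 32
t = (x̄ - μ₀) / (s/√n) = (54.36 - 50) / (11.80/√33) = 2.123
p-value = 0.0416

Since p-value < α = 0.05, we reject H₀.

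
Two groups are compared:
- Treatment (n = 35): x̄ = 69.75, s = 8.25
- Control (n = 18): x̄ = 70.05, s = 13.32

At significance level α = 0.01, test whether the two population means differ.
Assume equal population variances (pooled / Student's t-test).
Student's two-sample t-test (equal variances):
H₀: μ₁ = μ₂
H₁: μ₁ ≠ μ₂
df = n₁ + n₂ - 2 = 51
Pooled variance s_p² = [(n₁-1)s₁² + (n₂-1)s₂²] / (n₁ + n₂ - 2) = [(34)(8.25²) + (17)(13.32²)] / 51 = 104.5158
SE = √(s_p²(1/n₁ + 1/n₂)) = √(104.5158 × (1/35 + 1/18)) = 2.9652
t = (x̄₁ - x̄₂) / SE = (69.75 - 70.05) / 2.9652 = -0.30 / 2.9652 = -0.101
p-value = 0.9198

Since p-value > α = 0.01, we fail to reject H₀.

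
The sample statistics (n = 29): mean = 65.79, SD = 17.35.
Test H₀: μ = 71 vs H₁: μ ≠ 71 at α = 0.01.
One-sample t-test:
H₀: μ = 71
H₁: μ ≠ 71
df = n - 1 = 28
t = (x̄ - μ₀) / (s/√n) = (65.79 - 71) / (17.35/√29) = -1.617
p-value = 0.1171

Since p-value > α = 0.01, we fail to reject H₀.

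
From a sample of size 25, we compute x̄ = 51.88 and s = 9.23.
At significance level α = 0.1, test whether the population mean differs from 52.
One-sample t-test:
H₀: μ = 52
H₁: μ ≠ 52
df = n - 1 = 24
t = (x̄ - μ₀) / (s/√n) = (51.88 - 52) / (9.23/√25) = -0.065
p-value = 0.9487

Since p-value > α = 0.1, we fail to reject H₀.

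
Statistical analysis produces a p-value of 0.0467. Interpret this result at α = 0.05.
Since p = 0.0467 < α = 0.05, reject H₀.
There is sufficient evidence to reject the null hypothesis; the result is statistically significant at the 0.05 level.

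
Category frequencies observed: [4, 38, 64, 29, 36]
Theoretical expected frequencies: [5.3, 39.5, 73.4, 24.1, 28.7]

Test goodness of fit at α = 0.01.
Chi-square goodness of fit test:
H₀: observed counts match expected distribution
H₁: observed counts differ from expected distribution
df = k - 1 = 4
χ² = Σ(O - E)²/E
   = (4 - 5.3)²/5.3 + (38 - 39.5)²/39.5 + (64 - 73.4)²/73.4 + (29 - 24.1)²/24.1 + (36 - 28.7)²/28.7
   = 0.319 + 0.057 + 1.204 + 0.996 + 1.857
   = 4.43
p-value = 0.3506

Since p-value > α = 0.01, we fail to reject H₀.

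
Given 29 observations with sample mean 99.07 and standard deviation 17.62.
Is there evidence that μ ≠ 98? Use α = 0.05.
One-sample t-test:
H₀: μ = 98
H₁: μ ≠ 98
df = n - 1 = 28
t = (x̄ - μ₀) / (s/√n) = (99.07 - 98) / (17.62/√29) = 0.327
p-value = 0.7461

Since p-value > α = 0.05, we fail to reject H₀.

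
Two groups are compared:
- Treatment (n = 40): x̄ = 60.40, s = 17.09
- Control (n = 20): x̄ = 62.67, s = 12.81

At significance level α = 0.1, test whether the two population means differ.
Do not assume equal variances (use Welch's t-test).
Welch's two-sample t-test:
H₀: μ₁ = μ₂
H₁: μ₁ ≠ μ₂
s₁²/n₁ = 17.09²/40 = 7.3017,  s₂²/n₂ = 12.81²/20 = 8.2048
SE = √(s₁²/n₁ + s₂²/n₂) = √(7.3017 + 8.2048) = 3.9378
df (Welch-Satterthwaite) = (s₁²/n₁ + s₂²/n₂)² / [(s₁²/n₁)²/(n₁-1) + (s₂²/n₂)²/(n₂-1)] ≈ 48.97
t = (x̄₁ - x̄₂) / SE = (60.40 - 62.67) / 3.9378 = -2.27 / 3.9378 = -0.576
p-value = 0.5669

Since p-value > α = 0.1, we fail to reject H₀.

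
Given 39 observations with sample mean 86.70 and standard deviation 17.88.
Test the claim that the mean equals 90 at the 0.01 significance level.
One-sample t-test:
H₀: μ = 90
H₁: μ ≠ 90
df = n - 1 = 38
t = (x̄ - μ₀) / (s/√n) = (86.70 - 90) / (17.88/√39) = -1.153
p-value = 0.2563

Since p-value > α = 0.01, we fail to reject H₀.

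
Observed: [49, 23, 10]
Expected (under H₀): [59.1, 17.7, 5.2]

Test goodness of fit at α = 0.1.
Chi-square goodness of fit test:
H₀: observed counts match expected distribution
H₁: observed counts differ from expected distribution
df = k - 1 = 2
χ² = Σ(O - E)²/E
   = (49 - 59.1)²/59.1 + (23 - 17.7)²/17.7 + (10 - 5.2)²/5.2
   = 1.726 + 1.587 + 4.431
   = 7.74
p-value = 0.0208

Since p-value < α = 0.1, we reject H₀.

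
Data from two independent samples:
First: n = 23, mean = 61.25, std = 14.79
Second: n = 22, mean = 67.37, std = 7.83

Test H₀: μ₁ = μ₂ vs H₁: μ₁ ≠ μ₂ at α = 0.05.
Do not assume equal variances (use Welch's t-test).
Welch's two-sample t-test:
H₀: μ₁ = μ₂
H₁: μ₁ ≠ μ₂
s₁²/n₁ = 14.79²/23 = 9.5106,  s₂²/n₂ = 7.83²/22 = 2.7868
SE = √(s₁²/n₁ + s₂²/n₂) = √(9.5106 + 2.7868) = 3.5068
df (Welch-Satterthwaite) = (s₁²/n₁ + s₂²/n₂)² / [(s₁²/n₁)²/(n₁-1) + (s₂²/n₂)²/(n₂-1)] ≈ 33.75
t = (x̄₁ - x̄₂) / SE = (61.25 - 67.37) / 3.5068 = -6.12 / 3.5068 = -1.745
p-value = 0.0901

Since p-value > α = 0.05, we fail to reject H₀.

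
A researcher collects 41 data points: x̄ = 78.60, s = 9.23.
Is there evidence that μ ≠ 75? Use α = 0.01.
One-sample t-test:
H₀: μ = 75
H₁: μ ≠ 75
df = n - 1 = 40
t = (x̄ - μ₀) / (s/√n) = (78.60 - 75) / (9.23/√41) = 2.497
p-value = 0.0167

Since p-value > α = 0.01, we fail to reject H₀.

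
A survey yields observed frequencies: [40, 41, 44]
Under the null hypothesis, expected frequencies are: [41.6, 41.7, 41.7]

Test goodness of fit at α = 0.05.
Chi-square goodness of fit test:
H₀: observed counts match expected distribution
H₁: observed counts differ from expected distribution
df = k - 1 = 2
χ² = Σ(O - E)²/E
   = (40 - 41.6)²/41.6 + (41 - 41.7)²/41.7 + (44 - 41.7)²/41.7
   = 0.062 + 0.012 + 0.127
   = 0.20
p-value = 0.9048

Since p-value > α = 0.05, we fail to reject H₀.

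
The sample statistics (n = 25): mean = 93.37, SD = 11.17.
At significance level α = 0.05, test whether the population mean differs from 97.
One-sample t-test:
H₀: μ = 97
H₁: μ ≠ 97
df = n - 1 = 24
t = (x̄ - μ₀) / (s/√n) = (93.37 - 97) / (11.17/√25) = -1.625
p-value = 0.1172

Since p-value > α = 0.05, we fail to reject H₀.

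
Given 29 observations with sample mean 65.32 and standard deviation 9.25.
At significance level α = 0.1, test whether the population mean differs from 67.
One-sample t-test:
H₀: μ = 67
H₁: μ ≠ 67
df = n - 1 = 28
t = (x̄ - μ₀) / (s/√n) = (65.32 - 67) / (9.25/√29) = -0.978
p-value = 0.3364

Since p-value > α = 0.1, we fail to reject H₀.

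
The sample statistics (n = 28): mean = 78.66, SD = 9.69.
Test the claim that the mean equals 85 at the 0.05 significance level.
One-sample t-test:
H₀: μ = 85
H₁: μ ≠ 85
df = n - 1 = 27
t = (x̄ - μ₀) / (s/√n) = (78.66 - 85) / (9.69/√28) = -3.462
p-value = 0.0018

Since p-value < α = 0.05, we reject H₀.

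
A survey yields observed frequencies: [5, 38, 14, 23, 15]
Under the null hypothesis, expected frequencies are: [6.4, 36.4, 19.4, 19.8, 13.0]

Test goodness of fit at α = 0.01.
Chi-square goodness of fit test:
H₀: observed counts match expected distribution
H₁: observed counts differ from expected distribution
df = k - 1 = 4
χ² = Σ(O - E)²/E
   = (5 - 6.4)²/6.4 + (38 - 36.4)²/36.4 + (14 - 19.4)²/19.4 + (23 - 19.8)²/19.8 + (15 - 13.0)²/13.0
   = 0.306 + 0.070 + 1.503 + 0.517 + 0.308
   = 2.70
p-value = 0.6084

Since p-value > α = 0.01, we fail to reject H₀.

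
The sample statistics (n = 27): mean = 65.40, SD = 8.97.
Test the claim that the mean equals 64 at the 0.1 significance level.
One-sample t-test:
H₀: μ = 64
H₁: μ ≠ 64
df = n - 1 = 26
t = (x̄ - μ₀) / (s/√n) = (65.40 - 64) / (8.97/√27) = 0.811
p-value = 0.4247

Since p-value > α = 0.1, we fail to reject H₀.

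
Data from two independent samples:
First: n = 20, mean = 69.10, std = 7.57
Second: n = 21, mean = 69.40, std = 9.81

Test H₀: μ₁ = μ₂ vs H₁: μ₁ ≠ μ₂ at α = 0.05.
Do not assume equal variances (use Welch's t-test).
Welch's two-sample t-test:
H₀: μ₁ = μ₂
H₁: μ₁ ≠ μ₂
s₁²/n₁ = 7.57²/20 = 2.8652,  s₂²/n₂ = 9.81²/21 = 4.5827
SE = √(s₁²/n₁ + s₂²/n₂) = √(2.8652 + 4.5827) = 2.7291
df (Welch-Satterthwaite) = (s₁²/n₁ + s₂²/n₂)² / [(s₁²/n₁)²/(n₁-1) + (s₂²/n₂)²/(n₂-1)] ≈ 37.43
t = (x̄₁ - x̄₂) / SE = (69.10 - 69.40) / 2.7291 = -0.30 / 2.7291 = -0.110
p-value = 0.9131

Since p-value > α = 0.05, we fail to reject H₀.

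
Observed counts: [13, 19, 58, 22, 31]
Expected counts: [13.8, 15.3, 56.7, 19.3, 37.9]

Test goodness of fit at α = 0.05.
Chi-square goodness of fit test:
H₀: observed counts match expected distribution
H₁: observed counts differ from expected distribution
df = k - 1 = 4
χ² = Σ(O - E)²/E
   = (13 - 13.8)²/13.8 + (19 - 15.3)²/15.3 + (58 - 56.7)²/56.7 + (22 - 19.3)²/19.3 + (31 - 37.9)²/37.9
   = 0.046 + 0.895 + 0.030 + 0.378 + 1.256
   = 2.60
p-value = 0.6260

Since p-value > α = 0.05, we fail to reject H₀.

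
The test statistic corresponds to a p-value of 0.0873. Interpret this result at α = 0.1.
Since p = 0.0873 < α = 0.1, reject H₀.
There is sufficient evidence to reject the null hypothesis; the result is statistically significant at the 0.1 level.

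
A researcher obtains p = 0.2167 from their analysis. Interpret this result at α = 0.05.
Since p = 0.2167 > α = 0.05, fail to reject H₀.
There is insufficient evidence to reject the null hypothesis; the result is not statistically significant at the 0.05 level.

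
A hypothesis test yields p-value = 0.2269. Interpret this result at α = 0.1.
Since p = 0.2269 > α = 0.1, fail to reject H₀.
There is insufficient evidence to reject the null hypothesis; the result is not statistically significant at the 0.1 level.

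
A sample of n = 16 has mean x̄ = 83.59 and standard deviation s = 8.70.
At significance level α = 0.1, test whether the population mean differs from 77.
One-sample t-test:
H₀: μ = 77
H₁: μ ≠ 77
df = n - 1 = 15
t = (x̄ - μ₀) / (s/√n) = (83.59 - 77) / (8.70/√16) = 3.030
p-value = 0.0084

Since p-value < α = 0.1, we reject H₀.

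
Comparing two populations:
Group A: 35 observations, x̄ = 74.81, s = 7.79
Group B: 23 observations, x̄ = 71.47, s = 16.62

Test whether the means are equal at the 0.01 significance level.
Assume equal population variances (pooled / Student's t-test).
Student's two-sample t-test (equal variances):
H₀: μ₁ = μ₂
H₁: μ₁ ≠ μ₂
df = n₁ + n₂ - 2 = 56
Pooled variance s_p² = [(n₁-1)s₁² + (n₂-1)s₂²] / (n₁ + n₂ - 2) = [(34)(7.79²) + (22)(16.62²)] / 56 = 145.3606
SE = √(s_p²(1/n₁ + 1/n₂)) = √(145.3606 × (1/35 + 1/23)) = 3.2362
t = (x̄₁ - x̄₂) / SE = (74.81 - 71.47) / 3.2362 = 3.34 / 3.2362 = 1.032
p-value = 0.3065

Since p-value > α = 0.01, we fail to reject H₀.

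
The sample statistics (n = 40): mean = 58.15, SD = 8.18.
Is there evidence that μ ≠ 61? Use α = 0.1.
One-sample t-test:
H₀: μ = 61
H₁: μ ≠ 61
df = n - 1 = 39
t = (x̄ - μ₀) / (s/√n) = (58.15 - 61) / (8.18/√40) = -2.204
p-value = 0.0335

Since p-value < α = 0.1, we reject H₀.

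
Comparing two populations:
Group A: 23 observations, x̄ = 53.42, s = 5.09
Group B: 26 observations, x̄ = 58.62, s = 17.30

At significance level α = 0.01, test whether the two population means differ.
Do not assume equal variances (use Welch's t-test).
Welch's two-sample t-test:
H₀: μ₁ = μ₂
H₁: μ₁ ≠ μ₂
s₁²/n₁ = 5.09²/23 = 1.1264,  s₂²/n₂ = 17.30²/26 = 11.5112
SE = √(s₁²/n₁ + s₂²/n₂) = √(1.1264 + 11.5112) = 3.5549
df (Welch-Satterthwaite) = (s₁²/n₁ + s₂²/n₂)² / [(s₁²/n₁)²/(n₁-1) + (s₂²/n₂)²/(n₂-1)] ≈ 29.81
t = (x̄₁ - x̄₂) / SE = (53.42 - 58.62) / 3.5549 = -5.20 / 3.5549 = -1.463
p-value = 0.1540

Since p-value > α = 0.01, we fail to reject H₀.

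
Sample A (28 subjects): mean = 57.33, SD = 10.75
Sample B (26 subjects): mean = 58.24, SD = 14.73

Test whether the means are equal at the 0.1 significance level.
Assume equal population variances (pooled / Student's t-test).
Student's two-sample t-test (equal variances):
H₀: μ₁ = μ₂
H₁: μ₁ ≠ μ₂
df = n₁ + n₂ - 2 = 52
Pooled variance s_p² = [(n₁-1)s₁² + (n₂-1)s₂²] / (n₁ + n₂ - 2) = [(27)(10.75²) + (25)(14.73²)] / 52 = 164.3175
SE = √(s_p²(1/n₁ + 1/n₂)) = √(164.3175 × (1/28 + 1/26)) = 3.4912
t = (x̄₁ - x̄₂) / SE = (57.33 - 58.24) / 3.4912 = -0.91 / 3.4912 = -0.261
p-value = 0.7954

Since p-value > α = 0.1, we fail to reject H₀.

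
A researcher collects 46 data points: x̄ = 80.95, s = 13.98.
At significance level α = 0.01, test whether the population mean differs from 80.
One-sample t-test:
H₀: μ = 80
H₁: μ ≠ 80
df = n - 1 = 45
t = (x̄ - μ₀) / (s/√n) = (80.95 - 80) / (13.98/√46) = 0.461
p-value = 0.6471

Since p-value > α = 0.01, we fail to reject H₀.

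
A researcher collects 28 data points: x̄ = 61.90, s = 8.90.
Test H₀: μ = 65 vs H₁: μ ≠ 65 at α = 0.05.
One-sample t-test:
H₀: μ = 65
H₁: μ ≠ 65
df = n - 1 = 27
t = (x̄ - μ₀) / (s/√n) = (61.90 - 65) / (8.90/√28) = -1.843
p-value = 0.0763

Since p-value > α = 0.05, we fail to reject H₀.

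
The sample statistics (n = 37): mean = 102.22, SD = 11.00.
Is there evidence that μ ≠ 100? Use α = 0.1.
One-sample t-test:
H₀: μ = 100
H₁: μ ≠ 100
df = n - 1 = 36
t = (x̄ - μ₀) / (s/√n) = (102.22 - 100) / (11.00/√37) = 1.228
p-value = 0.2276

Since p-value > α = 0.1, we fail to reject H₀.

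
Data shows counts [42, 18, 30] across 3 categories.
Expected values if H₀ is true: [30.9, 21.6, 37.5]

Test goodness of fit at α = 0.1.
Chi-square goodness of fit test:
H₀: observed counts match expected distribution
H₁: observed counts differ from expected distribution
df = k - 1 = 2
χ² = Σ(O - E)²/E
   = (42 - 30.9)²/30.9 + (18 - 21.6)²/21.6 + (30 - 37.5)²/37.5
   = 3.987 + 0.600 + 1.500
   = 6.09
p-value = 0.0477

Since p-value < α = 0.1, we reject H₀.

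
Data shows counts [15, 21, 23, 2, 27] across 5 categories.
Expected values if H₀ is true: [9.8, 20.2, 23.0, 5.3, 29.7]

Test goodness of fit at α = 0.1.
Chi-square goodness of fit test:
H₀: observed counts match expected distribution
H₁: observed counts differ from expected distribution
df = k - 1 = 4
χ² = Σ(O - E)²/E
   = (15 - 9.8)²/9.8 + (21 - 20.2)²/20.2 + (23 - 23.0)²/23.0 + (2 - 5.3)²/5.3 + (27 - 29.7)²/29.7
   = 2.759 + 0.032 + 0.000 + 2.055 + 0.245
   = 5.09
p-value = 0.2781

Since p-value > α = 0.1, we fail to reject H₀.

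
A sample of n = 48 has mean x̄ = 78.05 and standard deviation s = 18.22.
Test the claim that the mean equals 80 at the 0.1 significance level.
One-sample t-test:
H₀: μ = 80
H₁: μ ≠ 80
df = n - 1 = 47
t = (x̄ - μ₀) / (s/√n) = (78.05 - 80) / (18.22/√48) = -0.741
p-value = 0.4621

Since p-value > α = 0.1, we fail to reject H₀.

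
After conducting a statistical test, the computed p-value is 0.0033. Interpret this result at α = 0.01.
Since p = 0.0033 < α = 0.01, reject H₀.
There is sufficient evidence to reject the null hypothesis; the result is statistically significant at the 0.01 level.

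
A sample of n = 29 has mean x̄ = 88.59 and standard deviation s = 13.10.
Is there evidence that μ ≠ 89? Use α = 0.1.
One-sample t-test:
H₀: μ = 89
H₁: μ ≠ 89
df = n - 1 = 28
t = (x̄ - μ₀) / (s/√n) = (88.59 - 89) / (13.10/√29) = -0.169
p-value = 0.8674

Since p-value > α = 0.1, we fail to reject H₀.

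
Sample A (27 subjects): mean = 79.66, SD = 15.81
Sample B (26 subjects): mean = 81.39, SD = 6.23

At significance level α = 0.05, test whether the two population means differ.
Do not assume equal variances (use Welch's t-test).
Welch's two-sample t-test:
H₀: μ₁ = μ₂
H₁: μ₁ ≠ μ₂
s₁²/n₁ = 15.81²/27 = 9.2576,  s₂²/n₂ = 6.23²/26 = 1.4928
SE = √(s₁²/n₁ + s₂²/n₂) = √(9.2576 + 1.4928) = 3.2788
df (Welch-Satterthwaite) = (s₁²/n₁ + s₂²/n₂)² / [(s₁²/n₁)²/(n₁-1) + (s₂²/n₂)²/(n₂-1)] ≈ 34.14
t = (x̄₁ - x̄₂) / SE = (79.66 - 81.39) / 3.2788 = -1.73 / 3.2788 = -0.528
p-value = 0.6012

Since p-value > α = 0.05, we fail to reject H₀.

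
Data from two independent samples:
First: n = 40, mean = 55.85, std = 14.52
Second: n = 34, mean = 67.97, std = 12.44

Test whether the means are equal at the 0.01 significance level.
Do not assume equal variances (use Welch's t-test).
Welch's two-sample t-test:
H₀: μ₁ = μ₂
H₁: μ₁ ≠ μ₂
s₁²/n₁ = 14.52²/40 = 5.2708,  s₂²/n₂ = 12.44²/34 = 4.5516
SE = √(s₁²/n₁ + s₂²/n₂) = √(5.2708 + 4.5516) = 3.1341
df (Welch-Satterthwaite) = (s₁²/n₁ + s₂²/n₂)² / [(s₁²/n₁)²/(n₁-1) + (s₂²/n₂)²/(n₂-1)] ≈ 71.99
t = (x̄₁ - x̄₂) / SE = (55.85 - 67.97) / 3.1341 = -12.12 / 3.1341 = -3.867
p-value = 0.0002

Since p-value < α = 0.01, we reject H₀.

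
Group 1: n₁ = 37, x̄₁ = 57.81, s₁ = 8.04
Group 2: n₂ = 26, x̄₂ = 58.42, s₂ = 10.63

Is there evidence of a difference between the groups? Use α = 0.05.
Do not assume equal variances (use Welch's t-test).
Welch's two-sample t-test:
H₀: μ₁ = μ₂
H₁: μ₁ ≠ μ₂
s₁²/n₁ = 8.04²/37 = 1.7471,  s₂²/n₂ = 10.63²/26 = 4.3460
SE = √(s₁²/n₁ + s₂²/n₂) = √(1.7471 + 4.3460) = 2.4684
df (Welch-Satterthwaite) = (s₁²/n₁ + s₂²/n₂)² / [(s₁²/n₁)²/(n₁-1) + (s₂²/n₂)²/(n₂-1)] ≈ 44.18
t = (x̄₁ - x̄₂) / SE = (57.81 - 58.42) / 2.4684 = -0.61 / 2.4684 = -0.247
p-value = 0.8060

Since p-value > α = 0.05, we fail to reject H₀.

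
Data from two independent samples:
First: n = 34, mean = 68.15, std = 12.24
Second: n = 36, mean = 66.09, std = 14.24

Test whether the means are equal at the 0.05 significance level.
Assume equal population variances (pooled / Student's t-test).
Student's two-sample t-test (equal variances):
H₀: μ₁ = μ₂
H₁: μ₁ ≠ μ₂
df = n₁ + n₂ - 2 = 68
Pooled variance s_p² = [(n₁-1)s₁² + (n₂-1)s₂²] / (n₁ + n₂ - 2) = [(33)(12.24²) + (35)(14.24²)] / 68 = 177.0764
SE = √(s_p²(1/n₁ + 1/n₂)) = √(177.0764 × (1/34 + 1/36)) = 3.1823
t = (x̄₁ - x̄₂) / SE = (68.15 - 66.09) / 3.1823 = 2.06 / 3.1823 = 0.647
p-value = 0.5196

Since p-value > α = 0.05, we fail to reject H₀.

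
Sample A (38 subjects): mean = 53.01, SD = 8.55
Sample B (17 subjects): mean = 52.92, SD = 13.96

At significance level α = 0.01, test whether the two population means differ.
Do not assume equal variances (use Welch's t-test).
Welch's two-sample t-test:
H₀: μ₁ = μ₂
H₁: μ₁ ≠ μ₂
s₁²/n₁ = 8.55²/38 = 1.9238,  s₂²/n₂ = 13.96²/17 = 11.4636
SE = √(s₁²/n₁ + s₂²/n₂) = √(1.9238 + 11.4636) = 3.6589
df (Welch-Satterthwaite) = (s₁²/n₁ + s₂²/n₂)² / [(s₁²/n₁)²/(n₁-1) + (s₂²/n₂)²/(n₂-1)] ≈ 21.56
t = (x̄₁ - x̄₂) / SE = (53.01 - 52.92) / 3.6589 = 0.09 / 3.6589 = 0.025
p-value = 0.9806

Since p-value > α = 0.01, we fail to reject H₀.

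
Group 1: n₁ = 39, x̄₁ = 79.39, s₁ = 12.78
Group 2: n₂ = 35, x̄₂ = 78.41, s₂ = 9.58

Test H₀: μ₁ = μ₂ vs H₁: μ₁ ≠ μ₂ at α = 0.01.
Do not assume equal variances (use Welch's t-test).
Welch's two-sample t-test:
H₀: μ₁ = μ₂
H₁: μ₁ ≠ μ₂
s₁²/n₁ = 12.78²/39 = 4.1879,  s₂²/n₂ = 9.58²/35 = 2.6222
SE = √(s₁²/n₁ + s₂²/n₂) = √(4.1879 + 2.6222) = 2.6096
df (Welch-Satterthwaite) = (s₁²/n₁ + s₂²/n₂)² / [(s₁²/n₁)²/(n₁-1) + (s₂²/n₂)²/(n₂-1)] ≈ 69.87
t = (x̄₁ - x̄₂) / SE = (79.39 - 78.41) / 2.6096 = 0.98 / 2.6096 = 0.376
p-value = 0.7084

Since p-value > α = 0.01, we fail to reject H₀.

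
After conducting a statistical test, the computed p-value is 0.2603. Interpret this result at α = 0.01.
Since p = 0.2603 > α = 0.01, fail to reject H₀.
There is insufficient evidence to reject the null hypothesis; the result is not statistically significant at the 0.01 level.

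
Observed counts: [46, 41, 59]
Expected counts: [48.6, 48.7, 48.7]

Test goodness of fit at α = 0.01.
Chi-square goodness of fit test:
H₀: observed counts match expected distribution
H₁: observed counts differ from expected distribution
df = k - 1 = 2
χ² = Σ(O - E)²/E
   = (46 - 48.6)²/48.6 + (41 - 48.7)²/48.7 + (59 - 48.7)²/48.7
   = 0.139 + 1.217 + 2.178
   = 3.53
p-value = 0.1708

Since p-value > α = 0.01, we fail to reject H₀.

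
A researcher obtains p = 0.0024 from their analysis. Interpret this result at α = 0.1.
Since p = 0.0024 < α = 0.1, reject H₀.
There is sufficient evidence to reject the null hypothesis; the result is statistically significant at the 0.1 level.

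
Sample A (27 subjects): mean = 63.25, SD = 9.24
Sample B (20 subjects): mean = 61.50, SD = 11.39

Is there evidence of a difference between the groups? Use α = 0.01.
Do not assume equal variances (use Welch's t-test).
Welch's two-sample t-test:
H₀: μ₁ = μ₂
H₁: μ₁ ≠ μ₂
s₁²/n₁ = 9.24²/27 = 3.1621,  s₂²/n₂ = 11.39²/20 = 6.4866
SE = √(s₁²/n₁ + s₂²/n₂) = √(3.1621 + 6.4866) = 3.1062
df (Welch-Satterthwaite) = (s₁²/n₁ + s₂²/n₂)² / [(s₁²/n₁)²/(n₁-1) + (s₂²/n₂)²/(n₂-1)] ≈ 35.82
t = (x̄₁ - x̄₂) / SE = (63.25 - 61.50) / 3.1062 = 1.75 / 3.1062 = 0.563
p-value = 0.5767

Since p-value > α = 0.01, we fail to reject H₀.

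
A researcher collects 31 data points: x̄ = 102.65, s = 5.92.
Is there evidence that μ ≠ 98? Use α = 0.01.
One-sample t-test:
H₀: μ = 98
H₁: μ ≠ 98
df = n - 1 = 30
t = (x̄ - μ₀) / (s/√n) = (102.65 - 98) / (5.92/√31) = 4.373
p-value = 0.0001

Since p-value < α = 0.01, we reject H₀.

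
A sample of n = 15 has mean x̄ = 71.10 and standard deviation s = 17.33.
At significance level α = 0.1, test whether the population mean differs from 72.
One-sample t-test:
H₀: μ = 72
H₁: μ ≠ 72
df = n - 1 = 14
t = (x̄ - μ₀) / (s/√n) = (71.10 - 72) / (17.33/√15) = -0.201
p-value = 0.8435

Since p-value > α = 0.1, we fail to reject H₀.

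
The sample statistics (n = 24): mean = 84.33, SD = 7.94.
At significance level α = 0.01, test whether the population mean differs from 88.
One-sample t-test:
H₀: μ = 88
H₁: μ ≠ 88
df = n - 1 = 23
t = (x̄ - μ₀) / (s/√n) = (84.33 - 88) / (7.94/√24) = -2.264
p-value = 0.0333

Since p-value > α = 0.01, we fail to reject H₀.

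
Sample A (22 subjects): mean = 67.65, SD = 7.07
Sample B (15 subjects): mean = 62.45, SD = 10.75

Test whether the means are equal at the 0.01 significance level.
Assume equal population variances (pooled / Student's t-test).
Student's two-sample t-test (equal variances):
H₀: μ₁ = μ₂
H₁: μ₁ ≠ μ₂
df = n₁ + n₂ - 2 = 35
Pooled variance s_p² = [(n₁-1)s₁² + (n₂-1)s₂²] / (n₁ + n₂ - 2) = [(21)(7.07²) + (14)(10.75²)] / 35 = 76.2159
SE = √(s_p²(1/n₁ + 1/n₂)) = √(76.2159 × (1/22 + 1/15)) = 2.9233
t = (x̄₁ - x̄₂) / SE = (67.65 - 62.45) / 2.9233 = 5.20 / 2.9233 = 1.779
p-value = 0.0840

Since p-value > α = 0.01, we fail to reject H₀.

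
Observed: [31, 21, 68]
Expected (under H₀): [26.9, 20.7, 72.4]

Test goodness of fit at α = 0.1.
Chi-square goodness of fit test:
H₀: observed counts match expected distribution
H₁: observed counts differ from expected distribution
df = k - 1 = 2
χ² = Σ(O - E)²/E
   = (31 - 26.9)²/26.9 + (21 - 20.7)²/20.7 + (68 - 72.4)²/72.4
   = 0.625 + 0.004 + 0.267
   = 0.90
p-value = 0.6387

Since p-value > α = 0.1, we fail to reject H₀.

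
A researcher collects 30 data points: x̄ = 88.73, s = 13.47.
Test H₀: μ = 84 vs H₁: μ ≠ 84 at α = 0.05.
One-sample t-test:
H₀: μ = 84
H₁: μ ≠ 84
df = n - 1 = 29
t = (x̄ - μ₀) / (s/√n) = (88.73 - 84) / (13.47/√30) = 1.923
p-value = 0.0643

Since p-value > α = 0.05, we fail to reject H₀.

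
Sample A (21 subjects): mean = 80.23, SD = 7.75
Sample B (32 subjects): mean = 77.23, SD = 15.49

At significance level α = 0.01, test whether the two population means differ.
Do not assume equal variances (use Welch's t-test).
Welch's two-sample t-test:
H₀: μ₁ = μ₂
H₁: μ₁ ≠ μ₂
s₁²/n₁ = 7.75²/21 = 2.8601,  s₂²/n₂ = 15.49²/32 = 7.4981
SE = √(s₁²/n₁ + s₂²/n₂) = √(2.8601 + 7.4981) = 3.2184
df (Welch-Satterthwaite) = (s₁²/n₁ + s₂²/n₂)² / [(s₁²/n₁)²/(n₁-1) + (s₂²/n₂)²/(n₂-1)] ≈ 48.27
t = (x̄₁ - x̄₂) / SE = (80.23 - 77.23) / 3.2184 = 3.00 / 3.2184 = 0.932
p-value = 0.3559

Since p-value > α = 0.01, we fail to reject H₀.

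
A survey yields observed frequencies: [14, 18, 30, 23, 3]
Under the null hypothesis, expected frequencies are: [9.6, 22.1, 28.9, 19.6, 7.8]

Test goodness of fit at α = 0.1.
Chi-square goodness of fit test:
H₀: observed counts match expected distribution
H₁: observed counts differ from expected distribution
df = k - 1 = 4
χ² = Σ(O - E)²/E
   = (14 - 9.6)²/9.6 + (18 - 22.1)²/22.1 + (30 - 28.9)²/28.9 + (23 - 19.6)²/19.6 + (3 - 7.8)²/7.8
   = 2.017 + 0.761 + 0.042 + 0.590 + 2.954
   = 6.36
p-value = 0.1736

Since p-value > α = 0.1, we fail to reject H₀.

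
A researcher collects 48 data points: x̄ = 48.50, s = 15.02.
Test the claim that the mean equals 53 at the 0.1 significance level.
One-sample t-test:
H₀: μ = 53
H₁: μ ≠ 53
df = n - 1 = 47
t = (x̄ - μ₀) / (s/√n) = (48.50 - 53) / (15.02/√48) = -2.076
p-value = 0.0434

Since p-value < α = 0.1, we reject H₀.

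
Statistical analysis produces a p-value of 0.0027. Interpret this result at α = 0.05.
Since p = 0.0027 < α = 0.05, reject H₀.
There is sufficient evidence to reject the null hypothesis; the result is statistically significant at the 0.05 level.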